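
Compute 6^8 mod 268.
60

Repeated squaring. Binary of 8 = 1000.
6^1 ≡ 6 (mod 268); 6^2 ≡ 36 (mod 268); 6^4 ≡ 224 (mod 268); 6^8 ≡ 60 (mod 268)
6^8 = 6^8 ≡ 60 (mod 268)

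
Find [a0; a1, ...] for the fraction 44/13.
[3; 2, 1, 1, 2]

Euclidean algorithm steps:
44 = 3 × 13 + 5
13 = 2 × 5 + 3
5 = 1 × 3 + 2
3 = 1 × 2 + 1
2 = 2 × 1 + 0
Continued fraction: [3; 2, 1, 1, 2]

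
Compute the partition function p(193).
2168627105469

p(n) counts ways to write n as a sum of positive integers (order ignored).
Euler's pentagonal recurrence: p(k) = p(k-1) + p(k-2) - p(k-5) - p(k-7) + p(k-12) + p(k-15) - ... (offsets j(3j∓1)/2, signs ++--, p(0)=1, p(<0)=0).
DP table for k = 0..192: p(0)=1, p(1)=1, p(2)=2, p(3)=3, p(4)=5, p(5)=7, p(6)=11, p(7)=15, p(8)=22, p(9)=30, p(10)=42, p(11)=56, p(12)=77, p(13)=101, p(14)=135, p(15)=176, p(16)=231, p(17)=297, p(18)=385, p(19)=490, p(20)=627, p(21)=792, p(22)=1002, p(23)=1255, p(24)=1575, p(25)=1958, p(26)=2436, p(27)=3010, p(28)=3718, p(29)=4565, p(30)=5604, p(31)=6842, p(32)=8349, p(33)=10143, p(34)=12310, p(35)=14883, p(36)=17977, p(37)=21637, p(38)=26015, p(39)=31185, p(40)=37338, p(41)=44583, p(42)=53174, p(43)=63261, p(44)=75175, p(45)=89134, p(46)=105558, p(47)=124754, p(48)=147273, p(49)=173525, p(50)=204226, p(51)=239943, p(52)=281589, p(53)=329931, p(54)=386155, p(55)=451276, p(56)=526823, p(57)=614154, p(58)=715220, p(59)=831820, p(60)=966467, p(61)=1121505, p(62)=1300156, p(63)=1505499, p(64)=1741630, p(65)=2012558, p(66)=2323520, p(67)=2679689, p(68)=3087735, p(69)=3554345, p(70)=4087968, p(71)=4697205, p(72)=5392783, p(73)=6185689, p(74)=7089500, p(75)=8118264, p(76)=9289091, p(77)=10619863, p(78)=12132164, p(79)=13848650, p(80)=15796476, p(81)=18004327, p(82)=20506255, p(83)=23338469, p(84)=26543660, p(85)=30167357, p(86)=34262962, p(87)=38887673, p(88)=44108109, p(89)=49995925, p(90)=56634173, p(91)=64112359, p(92)=72533807, p(93)=82010177, p(94)=92669720, p(95)=104651419, p(96)=118114304, p(97)=133230930, p(98)=150198136, p(99)=169229875, p(100)=190569292, p(101)=214481126, p(102)=241265379, p(103)=271248950, p(104)=304801365, p(105)=342325709, p(106)=384276336, p(107)=431149389, p(108)=483502844, p(109)=541946240, p(110)=607163746, p(111)=679903203, p(112)=761002156, p(113)=851376628, p(114)=952050665, p(115)=1064144451, p(116)=1188908248, p(117)=1327710076, p(118)=1482074143, p(119)=1653668665, p(120)=1844349560, p(121)=2056148051, p(122)=2291320912, p(123)=2552338241, p(124)=2841940500, p(125)=3163127352, p(126)=3519222692, p(127)=3913864295, p(128)=4351078600, p(129)=4835271870, p(130)=5371315400, p(131)=5964539504, p(132)=6620830889, p(133)=7346629512, p(134)=8149040695, p(135)=9035836076, p(136)=10015581680, p(137)=11097645016, p(138)=12292341831, p(139)=13610949895, p(140)=15065878135, p(141)=16670689208, p(142)=18440293320, p(143)=20390982757, p(144)=22540654445, p(145)=24908858009, p(146)=27517052599, p(147)=30388671978, p(148)=33549419497, p(149)=37027355200, p(150)=40853235313, p(151)=45060624582, p(152)=49686288421, p(153)=54770336324, p(154)=60356673280, p(155)=66493182097, p(156)=73232243759, p(157)=80630964769, p(158)=88751778802, p(159)=97662728555, p(160)=107438159466, p(161)=118159068427, p(162)=129913904637, p(163)=142798995930, p(164)=156919475295, p(165)=172389800255, p(166)=189334822579, p(167)=207890420102, p(168)=228204732751, p(169)=250438925115, p(170)=274768617130, p(171)=301384802048, p(172)=330495499613, p(173)=362326859895, p(174)=397125074750, p(175)=435157697830, p(176)=476715857290, p(177)=522115831195, p(178)=571701605655, p(179)=625846753120, p(180)=684957390936, p(181)=749474411781, p(182)=819876908323, p(183)=896684817527, p(184)=980462880430, p(185)=1071823774337, p(186)=1171432692373, p(187)=1280011042268, p(188)=1398341745571, p(189)=1527273599625, p(190)=1667727404093, p(191)=1820701100652, p(192)=1987276856363.
Final step: p(193) = p(192) + p(191) - p(188) - p(186) + p(181) + p(178) - p(171) - p(167) + p(158) + p(153) - p(142) - p(136) + p(123) + p(116) - p(101) - p(93) + p(76) + p(67) - p(48) - p(38) + p(17) + p(6)
= 1987276856363 + 1820701100652 - 1398341745571 - 1171432692373 + 749474411781 + 571701605655 - 301384802048 - 207890420102 + 88751778802 + 54770336324 - 18440293320 - 10015581680 + 2552338241 + 1188908248 - 214481126 - 82010177 + 9289091 + 2679689 - 147273 - 26015 + 297 + 11
= 2168627105469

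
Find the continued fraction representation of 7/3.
[2; 3]

Euclidean algorithm steps:
7 = 2 × 3 + 1
3 = 3 × 1 + 0
Continued fraction: [2; 3]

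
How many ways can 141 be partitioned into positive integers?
16670689208

p(n) counts ways to write n as a sum of positive integers (order ignored).
Euler's pentagonal recurrence: p(k) = p(k-1) + p(k-2) - p(k-5) - p(k-7) + p(k-12) + p(k-15) - ... (offsets j(3j∓1)/2, signs ++--, p(0)=1, p(<0)=0).
DP table for k = 0..140: p(0)=1, p(1)=1, p(2)=2, p(3)=3, p(4)=5, p(5)=7, p(6)=11, p(7)=15, p(8)=22, p(9)=30, p(10)=42, p(11)=56, p(12)=77, p(13)=101, p(14)=135, p(15)=176, p(16)=231, p(17)=297, p(18)=385, p(19)=490, p(20)=627, p(21)=792, p(22)=1002, p(23)=1255, p(24)=1575, p(25)=1958, p(26)=2436, p(27)=3010, p(28)=3718, p(29)=4565, p(30)=5604, p(31)=6842, p(32)=8349, p(33)=10143, p(34)=12310, p(35)=14883, p(36)=17977, p(37)=21637, p(38)=26015, p(39)=31185, p(40)=37338, p(41)=44583, p(42)=53174, p(43)=63261, p(44)=75175, p(45)=89134, p(46)=105558, p(47)=124754, p(48)=147273, p(49)=173525, p(50)=204226, p(51)=239943, p(52)=281589, p(53)=329931, p(54)=386155, p(55)=451276, p(56)=526823, p(57)=614154, p(58)=715220, p(59)=831820, p(60)=966467, p(61)=1121505, p(62)=1300156, p(63)=1505499, p(64)=1741630, p(65)=2012558, p(66)=2323520, p(67)=2679689, p(68)=3087735, p(69)=3554345, p(70)=4087968, p(71)=4697205, p(72)=5392783, p(73)=6185689, p(74)=7089500, p(75)=8118264, p(76)=9289091, p(77)=10619863, p(78)=12132164, p(79)=13848650, p(80)=15796476, p(81)=18004327, p(82)=20506255, p(83)=23338469, p(84)=26543660, p(85)=30167357, p(86)=34262962, p(87)=38887673, p(88)=44108109, p(89)=49995925, p(90)=56634173, p(91)=64112359, p(92)=72533807, p(93)=82010177, p(94)=92669720, p(95)=104651419, p(96)=118114304, p(97)=133230930, p(98)=150198136, p(99)=169229875, p(100)=190569292, p(101)=214481126, p(102)=241265379, p(103)=271248950, p(104)=304801365, p(105)=342325709, p(106)=384276336, p(107)=431149389, p(108)=483502844, p(109)=541946240, p(110)=607163746, p(111)=679903203, p(112)=761002156, p(113)=851376628, p(114)=952050665, p(115)=1064144451, p(116)=1188908248, p(117)=1327710076, p(118)=1482074143, p(119)=1653668665, p(120)=1844349560, p(121)=2056148051, p(122)=2291320912, p(123)=2552338241, p(124)=2841940500, p(125)=3163127352, p(126)=3519222692, p(127)=3913864295, p(128)=4351078600, p(129)=4835271870, p(130)=5371315400, p(131)=5964539504, p(132)=6620830889, p(133)=7346629512, p(134)=8149040695, p(135)=9035836076, p(136)=10015581680, p(137)=11097645016, p(138)=12292341831, p(139)=13610949895, p(140)=15065878135.
Final step: p(141) = p(140) + p(139) - p(136) - p(134) + p(129) + p(126) - p(119) - p(115) + p(106) + p(101) - p(90) - p(84) + p(71) + p(64) - p(49) - p(41) + p(24) + p(15)
= 15065878135 + 13610949895 - 10015581680 - 8149040695 + 4835271870 + 3519222692 - 1653668665 - 1064144451 + 384276336 + 214481126 - 56634173 - 26543660 + 4697205 + 1741630 - 173525 - 44583 + 1575 + 176
= 16670689208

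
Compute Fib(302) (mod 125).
26

Matrix identity: Q^n = [[F_(n+1), F_n], [F_n, F_(n-1)]] with Q = [[1,1],[1,0]].
n = 302 = 100101110₂. Square-and-multiply, entries mod 125:
Q^1 = [[1,1],[1,0]]
Q^2 = (Q^1)² = [[2,1],[1,1]]
Q^4 = (Q^2)² = [[5,3],[3,2]]
Q^9 = (Q^4)²·Q = [[55,34],[34,21]]
Q^18 = (Q^9)² = [[56,84],[84,97]]
Q^37 = (Q^18)²·Q = [[44,67],[67,102]]
Q^75 = (Q^37)²·Q = [[82,50],[50,32]]
Q^151 = (Q^75)²·Q = [[49,99],[99,75]]
Q^302 = (Q^151)² = [[77,26],[26,51]]
F_302 mod 125 = Q^302[0][1] = 26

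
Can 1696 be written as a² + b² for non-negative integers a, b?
20² + 36² (a=20, b=36)

Factorization: 1696 = 2^5 × 53
By Fermat: n is sum of two squares iff every prime p ≡ 3 (mod 4) appears to even power.
All primes ≡ 3 (mod 4) appear to even power.
Search a = 0, 1, 2, … for 1696 - a² a perfect square: first hit at a = 20: 1696 - 400 = 1296 = 36².
1696 = 20² + 36² = 400 + 1296 ✓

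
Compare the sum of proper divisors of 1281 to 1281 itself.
deficient

Proper divisors of 1281: sum = 1 + 3 + 7 + 21 + 61 + 183 + 427 = 703
Since 703 < 1281, 1281 is deficient.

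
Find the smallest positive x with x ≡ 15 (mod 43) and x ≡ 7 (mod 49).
1477

Using Chinese Remainder Theorem:
M = 43 × 49 = 2107
M1 = 49, M2 = 43
y1 = 49^(-1) mod 43 = 36
y2 = 43^(-1) mod 49 = 8
x = (15×49×36 + 7×43×8) mod 2107 = 1477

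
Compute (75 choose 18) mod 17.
11

Using Lucas' theorem:
Write n=75 and k=18 in base 17:
n in base 17: [4, 7]
k in base 17: [1, 1]
C(75,18) mod 17 = ∏ C(n_i, k_i) mod 17
Digit binomials (mod 17): C(4,1) = 4; C(7,1) = 7
Product: 4 × 7 = 28 ≡ 11 (mod 17)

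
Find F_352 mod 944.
475

Matrix identity: Q^n = [[F_(n+1), F_n], [F_n, F_(n-1)]] with Q = [[1,1],[1,0]].
n = 352 = 101100000₂. Square-and-multiply, entries mod 944:
Q^1 = [[1,1],[1,0]]
Q^2 = (Q^1)² = [[2,1],[1,1]]
Q^5 = (Q^2)²·Q = [[8,5],[5,3]]
Q^11 = (Q^5)²·Q = [[144,89],[89,55]]
Q^22 = (Q^11)² = [[337,719],[719,562]]
Q^44 = (Q^22)² = [[882,685],[685,197]]
Q^88 = (Q^44)² = [[125,907],[907,162]]
Q^176 = (Q^88)² = [[2,709],[709,237]]
Q^352 = (Q^176)² = [[477,475],[475,2]]
F_352 mod 944 = Q^352[0][1] = 475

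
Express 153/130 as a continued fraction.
[1; 5, 1, 1, 1, 7]

Euclidean algorithm steps:
153 = 1 × 130 + 23
130 = 5 × 23 + 15
23 = 1 × 15 + 8
15 = 1 × 8 + 7
8 = 1 × 7 + 1
7 = 7 × 1 + 0
Continued fraction: [1; 5, 1, 1, 1, 7]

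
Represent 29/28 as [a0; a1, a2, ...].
[1; 28]

Euclidean algorithm steps:
29 = 1 × 28 + 1
28 = 28 × 1 + 0
Continued fraction: [1; 28]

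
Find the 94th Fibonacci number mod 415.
277

Matrix identity: Q^n = [[F_(n+1), F_n], [F_n, F_(n-1)]] with Q = [[1,1],[1,0]].
n = 94 = 1011110₂. Square-and-multiply, entries mod 415:
Q^1 = [[1,1],[1,0]]
Q^2 = (Q^1)² = [[2,1],[1,1]]
Q^5 = (Q^2)²·Q = [[8,5],[5,3]]
Q^11 = (Q^5)²·Q = [[144,89],[89,55]]
Q^23 = (Q^11)²·Q = [[303,22],[22,281]]
Q^47 = (Q^23)²·Q = [[146,163],[163,398]]
Q^94 = (Q^47)² = [[160,277],[277,298]]
F_94 mod 415 = Q^94[0][1] = 277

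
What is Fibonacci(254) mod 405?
242

Matrix identity: Q^n = [[F_(n+1), F_n], [F_n, F_(n-1)]] with Q = [[1,1],[1,0]].
n = 254 = 11111110₂. Square-and-multiply, entries mod 405:
Q^1 = [[1,1],[1,0]]
Q^3 = (Q^1)²·Q = [[3,2],[2,1]]
Q^7 = (Q^3)²·Q = [[21,13],[13,8]]
Q^15 = (Q^7)²·Q = [[177,205],[205,377]]
Q^31 = (Q^15)²·Q = [[219,49],[49,170]]
Q^63 = (Q^31)²·Q = [[168,142],[142,26]]
Q^127 = (Q^63)²·Q = [[201,193],[193,8]]
Q^254 = (Q^127)² = [[295,242],[242,53]]
F_254 mod 405 = Q^254[0][1] = 242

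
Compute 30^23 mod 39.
36

Repeated squaring. Binary of 23 = 10111.
30^1 ≡ 30 (mod 39); 30^2 ≡ 3 (mod 39); 30^4 ≡ 9 (mod 39); 30^8 ≡ 3 (mod 39); 30^16 ≡ 9 (mod 39)
30^23 = 30^1 × 30^2 × 30^4 × 30^16 ≡ 36 (mod 39)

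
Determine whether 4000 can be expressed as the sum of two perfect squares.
20² + 60² (a=20, b=60)

Factorization: 4000 = 2^5 × 5^3
By Fermat: n is sum of two squares iff every prime p ≡ 3 (mod 4) appears to even power.
All primes ≡ 3 (mod 4) appear to even power.
Search a = 0, 1, 2, … for 4000 - a² a perfect square: first hit at a = 20: 4000 - 400 = 3600 = 60².
4000 = 20² + 60² = 400 + 3600 ✓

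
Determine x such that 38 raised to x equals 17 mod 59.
4

Baby-step giant-step with step n = ⌈√59⌉ = 8.
Baby steps 38^j mod 59 (j:value) for j=0..7: 0:1, 1:38, 2:28, 3:2, 4:17, 5:56, 6:4, 7:34.
h = 17 is already in the table at j=4, so x = 4.
Check: 38^4 ≡ 17 (mod 59).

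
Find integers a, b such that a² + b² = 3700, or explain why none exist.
10² + 60² (a=10, b=60)

Factorization: 3700 = 2^2 × 5^2 × 37
By Fermat: n is sum of two squares iff every prime p ≡ 3 (mod 4) appears to even power.
All primes ≡ 3 (mod 4) appear to even power.
Search a = 0, 1, 2, … for 3700 - a² a perfect square: first hit at a = 10: 3700 - 100 = 3600 = 60².
3700 = 10² + 60² = 100 + 3600 ✓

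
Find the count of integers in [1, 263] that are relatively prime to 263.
262

263 = 263
φ(n) = n × ∏(1 - 1/p) for each prime p dividing n
φ(263) = 263 × (1 - 1/263) = 262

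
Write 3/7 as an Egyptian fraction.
1/3 + 1/11 + 1/231

Greedy algorithm:
3/7: ceiling(7/3) = 3, use 1/3
2/21: ceiling(21/2) = 11, use 1/11
1/231: ceiling(231/1) = 231, use 1/231
Result: 3/7 = 1/3 + 1/11 + 1/231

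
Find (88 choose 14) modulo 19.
0

Using Lucas' theorem:
Write n=88 and k=14 in base 19:
n in base 19: [4, 12]
k in base 19: [0, 14]
C(88,14) mod 19 = ∏ C(n_i, k_i) mod 19
Digit binomials (mod 19): C(4,0) = 1; C(12,14) = 0 (k_i > n_i)
Product: 1 × 0 = 0 ≡ 0 (mod 19)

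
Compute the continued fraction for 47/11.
[4; 3, 1, 2]

Euclidean algorithm steps:
47 = 4 × 11 + 3
11 = 3 × 3 + 2
3 = 1 × 2 + 1
2 = 2 × 1 + 0
Continued fraction: [4; 3, 1, 2]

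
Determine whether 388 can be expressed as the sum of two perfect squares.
8² + 18² (a=8, b=18)

Factorization: 388 = 2^2 × 97
By Fermat: n is sum of two squares iff every prime p ≡ 3 (mod 4) appears to even power.
All primes ≡ 3 (mod 4) appear to even power.
Search a = 0, 1, 2, … for 388 - a² a perfect square: first hit at a = 8: 388 - 64 = 324 = 18².
388 = 8² + 18² = 64 + 324 ✓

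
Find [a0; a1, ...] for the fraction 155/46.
[3; 2, 1, 2, 2, 2]

Euclidean algorithm steps:
155 = 3 × 46 + 17
46 = 2 × 17 + 12
17 = 1 × 12 + 5
12 = 2 × 5 + 2
5 = 2 × 2 + 1
2 = 2 × 1 + 0
Continued fraction: [3; 2, 1, 2, 2, 2]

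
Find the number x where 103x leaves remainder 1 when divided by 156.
103

gcd(103, 156) = 1, so the inverse exists.
Extended Euclidean algorithm on (156, 103):
156 = 1 × 103 + 53  ⟹  53 = (1)·156 + (-1)·103
103 = 1 × 53 + 50  ⟹  50 = (-1)·156 + (2)·103
53 = 1 × 50 + 3  ⟹  3 = (2)·156 + (-3)·103
50 = 16 × 3 + 2  ⟹  2 = (-33)·156 + (50)·103
3 = 1 × 2 + 1  ⟹  1 = (35)·156 + (-53)·103
So (-53)·103 ≡ 1 (mod 156), i.e. 103^(-1) ≡ -53 ≡ 103 (mod 156).
Check: 103 × 103 = 10609 ≡ 1 (mod 156)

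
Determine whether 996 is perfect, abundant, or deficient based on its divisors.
abundant

Proper divisors of 996: sum = 1 + 2 + 3 + 4 + 6 + 12 + 83 + 166 + 249 + 332 + 498 = 1356
Since 1356 > 996, 996 is abundant.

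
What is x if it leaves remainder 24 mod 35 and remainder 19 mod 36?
199

Using Chinese Remainder Theorem:
M = 35 × 36 = 1260
M1 = 36, M2 = 35
y1 = 36^(-1) mod 35 = 1
y2 = 35^(-1) mod 36 = 35
x = (24×36×1 + 19×35×35) mod 1260 = 199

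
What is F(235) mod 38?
1

Matrix identity: Q^n = [[F_(n+1), F_n], [F_n, F_(n-1)]] with Q = [[1,1],[1,0]].
n = 235 = 11101011₂. Square-and-multiply, entries mod 38:
Q^1 = [[1,1],[1,0]]
Q^3 = (Q^1)²·Q = [[3,2],[2,1]]
Q^7 = (Q^3)²·Q = [[21,13],[13,8]]
Q^14 = (Q^7)² = [[2,35],[35,5]]
Q^29 = (Q^14)²·Q = [[30,13],[13,17]]
Q^58 = (Q^29)² = [[5,3],[3,2]]
Q^117 = (Q^58)²·Q = [[17,34],[34,21]]
Q^235 = (Q^117)²·Q = [[1,1],[1,0]]
F_235 mod 38 = Q^235[0][1] = 1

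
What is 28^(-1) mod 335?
12

gcd(28, 335) = 1, so the inverse exists.
Extended Euclidean algorithm on (335, 28):
335 = 11 × 28 + 27  ⟹  27 = (1)·335 + (-11)·28
28 = 1 × 27 + 1  ⟹  1 = (-1)·335 + (12)·28
So (12)·28 ≡ 1 (mod 335), i.e. 28^(-1) ≡ 12 (mod 335).
Check: 28 × 12 = 336 ≡ 1 (mod 335)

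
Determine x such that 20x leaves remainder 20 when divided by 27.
x ≡ 1 (mod 27)

gcd(20, 27) = 1, which divides 20, so solutions exist.
Find 20^(-1) mod 27 by the extended Euclidean algorithm:
27 = 1 × 20 + 7  ⟹  7 = (1)·27 + (-1)·20
20 = 2 × 7 + 6  ⟹  6 = (-2)·27 + (3)·20
7 = 1 × 6 + 1  ⟹  1 = (3)·27 + (-4)·20
So (-4)·20 ≡ 1 (mod 27), i.e. 20^(-1) ≡ -4 ≡ 23 (mod 27).
x ≡ 23 × 20 = 460 ≡ 1 (mod 27).
Check: 20 × 1 = 20 ≡ 20 (mod 27).
Unique solution: x ≡ 1 (mod 27)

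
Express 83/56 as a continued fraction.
[1; 2, 13, 2]

Euclidean algorithm steps:
83 = 1 × 56 + 27
56 = 2 × 27 + 2
27 = 13 × 2 + 1
2 = 2 × 1 + 0
Continued fraction: [1; 2, 13, 2]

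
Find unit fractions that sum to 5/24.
1/5 + 1/120

Greedy algorithm:
5/24: ceiling(24/5) = 5, use 1/5
1/120: ceiling(120/1) = 120, use 1/120
Result: 5/24 = 1/5 + 1/120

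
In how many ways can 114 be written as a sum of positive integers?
952050665

p(n) counts ways to write n as a sum of positive integers (order ignored).
Euler's pentagonal recurrence: p(k) = p(k-1) + p(k-2) - p(k-5) - p(k-7) + p(k-12) + p(k-15) - ... (offsets j(3j∓1)/2, signs ++--, p(0)=1, p(<0)=0).
DP table for k = 0..113: p(0)=1, p(1)=1, p(2)=2, p(3)=3, p(4)=5, p(5)=7, p(6)=11, p(7)=15, p(8)=22, p(9)=30, p(10)=42, p(11)=56, p(12)=77, p(13)=101, p(14)=135, p(15)=176, p(16)=231, p(17)=297, p(18)=385, p(19)=490, p(20)=627, p(21)=792, p(22)=1002, p(23)=1255, p(24)=1575, p(25)=1958, p(26)=2436, p(27)=3010, p(28)=3718, p(29)=4565, p(30)=5604, p(31)=6842, p(32)=8349, p(33)=10143, p(34)=12310, p(35)=14883, p(36)=17977, p(37)=21637, p(38)=26015, p(39)=31185, p(40)=37338, p(41)=44583, p(42)=53174, p(43)=63261, p(44)=75175, p(45)=89134, p(46)=105558, p(47)=124754, p(48)=147273, p(49)=173525, p(50)=204226, p(51)=239943, p(52)=281589, p(53)=329931, p(54)=386155, p(55)=451276, p(56)=526823, p(57)=614154, p(58)=715220, p(59)=831820, p(60)=966467, p(61)=1121505, p(62)=1300156, p(63)=1505499, p(64)=1741630, p(65)=2012558, p(66)=2323520, p(67)=2679689, p(68)=3087735, p(69)=3554345, p(70)=4087968, p(71)=4697205, p(72)=5392783, p(73)=6185689, p(74)=7089500, p(75)=8118264, p(76)=9289091, p(77)=10619863, p(78)=12132164, p(79)=13848650, p(80)=15796476, p(81)=18004327, p(82)=20506255, p(83)=23338469, p(84)=26543660, p(85)=30167357, p(86)=34262962, p(87)=38887673, p(88)=44108109, p(89)=49995925, p(90)=56634173, p(91)=64112359, p(92)=72533807, p(93)=82010177, p(94)=92669720, p(95)=104651419, p(96)=118114304, p(97)=133230930, p(98)=150198136, p(99)=169229875, p(100)=190569292, p(101)=214481126, p(102)=241265379, p(103)=271248950, p(104)=304801365, p(105)=342325709, p(106)=384276336, p(107)=431149389, p(108)=483502844, p(109)=541946240, p(110)=607163746, p(111)=679903203, p(112)=761002156, p(113)=851376628.
Final step: p(114) = p(113) + p(112) - p(109) - p(107) + p(102) + p(99) - p(92) - p(88) + p(79) + p(74) - p(63) - p(57) + p(44) + p(37) - p(22) - p(14)
= 851376628 + 761002156 - 541946240 - 431149389 + 241265379 + 169229875 - 72533807 - 44108109 + 13848650 + 7089500 - 1505499 - 614154 + 75175 + 21637 - 1002 - 135
= 952050665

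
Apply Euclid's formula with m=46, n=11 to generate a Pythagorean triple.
(1995, 1012, 2237)

Euclid's formula: a = m² - n², b = 2mn, c = m² + n²
m = 46, n = 11
a = 46² - 11² = 2116 - 121 = 1995
b = 2 × 46 × 11 = 1012
c = 46² + 11² = 2116 + 121 = 2237
Verification: 1995² + 1012² = 3980025 + 1024144 = 5004169 = 2237² ✓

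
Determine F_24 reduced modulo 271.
27

Matrix identity: Q^n = [[F_(n+1), F_n], [F_n, F_(n-1)]] with Q = [[1,1],[1,0]].
n = 24 = 11000₂. Square-and-multiply, entries mod 271:
Q^1 = [[1,1],[1,0]]
Q^3 = (Q^1)²·Q = [[3,2],[2,1]]
Q^6 = (Q^3)² = [[13,8],[8,5]]
Q^12 = (Q^6)² = [[233,144],[144,89]]
Q^24 = (Q^12)² = [[229,27],[27,202]]
F_24 mod 271 = Q^24[0][1] = 27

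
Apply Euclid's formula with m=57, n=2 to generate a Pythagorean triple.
(3245, 228, 3253)

Euclid's formula: a = m² - n², b = 2mn, c = m² + n²
m = 57, n = 2
a = 57² - 2² = 3249 - 4 = 3245
b = 2 × 57 × 2 = 228
c = 57² + 2² = 3249 + 4 = 3253
Verification: 3245² + 228² = 10530025 + 51984 = 10582009 = 3253² ✓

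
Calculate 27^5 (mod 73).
27

Repeated squaring. Binary of 5 = 101.
27^1 ≡ 27 (mod 73); 27^2 ≡ 72 (mod 73); 27^4 ≡ 1 (mod 73)
27^5 = 27^1 × 27^4 ≡ 27 (mod 73)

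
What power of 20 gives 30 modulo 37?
2

Baby-step giant-step with step n = ⌈√37⌉ = 7.
Baby steps 20^j mod 37 (j:value) for j=0..6: 0:1, 1:20, 2:30, 3:8, 4:12, 5:18, 6:27.
h = 30 is already in the table at j=2, so x = 2.
Check: 20^2 ≡ 30 (mod 37).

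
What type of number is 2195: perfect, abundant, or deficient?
deficient

Proper divisors of 2195: sum = 1 + 5 + 439 = 445
Since 445 < 2195, 2195 is deficient.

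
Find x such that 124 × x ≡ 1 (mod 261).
40

gcd(124, 261) = 1, so the inverse exists.
Extended Euclidean algorithm on (261, 124):
261 = 2 × 124 + 13  ⟹  13 = (1)·261 + (-2)·124
124 = 9 × 13 + 7  ⟹  7 = (-9)·261 + (19)·124
13 = 1 × 7 + 6  ⟹  6 = (10)·261 + (-21)·124
7 = 1 × 6 + 1  ⟹  1 = (-19)·261 + (40)·124
So (40)·124 ≡ 1 (mod 261), i.e. 124^(-1) ≡ 40 (mod 261).
Check: 124 × 40 = 4960 ≡ 1 (mod 261)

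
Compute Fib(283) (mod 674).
161

Matrix identity: Q^n = [[F_(n+1), F_n], [F_n, F_(n-1)]] with Q = [[1,1],[1,0]].
n = 283 = 100011011₂. Square-and-multiply, entries mod 674:
Q^1 = [[1,1],[1,0]]
Q^2 = (Q^1)² = [[2,1],[1,1]]
Q^4 = (Q^2)² = [[5,3],[3,2]]
Q^8 = (Q^4)² = [[34,21],[21,13]]
Q^17 = (Q^8)²·Q = [[562,249],[249,313]]
Q^35 = (Q^17)²·Q = [[578,405],[405,173]]
Q^70 = (Q^35)² = [[23,181],[181,516]]
Q^141 = (Q^70)²·Q = [[93,264],[264,503]]
Q^283 = (Q^141)²·Q = [[463,161],[161,302]]
F_283 mod 674 = Q^283[0][1] = 161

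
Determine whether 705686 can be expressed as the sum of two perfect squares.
Not possible

Factorization: 705686 = 2 × 23^3 × 29
By Fermat: n is sum of two squares iff every prime p ≡ 3 (mod 4) appears to even power.
Prime(s) ≡ 3 (mod 4) with odd exponent: [(23, 3)]
Therefore 705686 cannot be expressed as a² + b².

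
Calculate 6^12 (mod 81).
0

Repeated squaring. Binary of 12 = 1100.
6^1 ≡ 6 (mod 81); 6^2 ≡ 36 (mod 81); 6^4 ≡ 0 (mod 81); 6^8 ≡ 0 (mod 81)
6^12 = 6^4 × 6^8 ≡ 0 (mod 81)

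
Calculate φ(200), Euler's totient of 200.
80

200 = 2^3 × 5^2
φ(n) = n × ∏(1 - 1/p) for each prime p dividing n
φ(200) = 200 × (1 - 1/2) × (1 - 1/5) = 80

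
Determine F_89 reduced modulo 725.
614

Matrix identity: Q^n = [[F_(n+1), F_n], [F_n, F_(n-1)]] with Q = [[1,1],[1,0]].
n = 89 = 1011001₂. Square-and-multiply, entries mod 725:
Q^1 = [[1,1],[1,0]]
Q^2 = (Q^1)² = [[2,1],[1,1]]
Q^5 = (Q^2)²·Q = [[8,5],[5,3]]
Q^11 = (Q^5)²·Q = [[144,89],[89,55]]
Q^22 = (Q^11)² = [[382,311],[311,71]]
Q^44 = (Q^22)² = [[495,233],[233,262]]
Q^89 = (Q^44)²·Q = [[95,614],[614,206]]
F_89 mod 725 = Q^89[0][1] = 614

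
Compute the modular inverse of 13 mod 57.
22

gcd(13, 57) = 1, so the inverse exists.
Extended Euclidean algorithm on (57, 13):
57 = 4 × 13 + 5  ⟹  5 = (1)·57 + (-4)·13
13 = 2 × 5 + 3  ⟹  3 = (-2)·57 + (9)·13
5 = 1 × 3 + 2  ⟹  2 = (3)·57 + (-13)·13
3 = 1 × 2 + 1  ⟹  1 = (-5)·57 + (22)·13
So (22)·13 ≡ 1 (mod 57), i.e. 13^(-1) ≡ 22 (mod 57).
Check: 13 × 22 = 286 ≡ 1 (mod 57)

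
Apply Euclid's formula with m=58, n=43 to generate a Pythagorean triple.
(1515, 4988, 5213)

Euclid's formula: a = m² - n², b = 2mn, c = m² + n²
m = 58, n = 43
a = 58² - 43² = 3364 - 1849 = 1515
b = 2 × 58 × 43 = 4988
c = 58² + 43² = 3364 + 1849 = 5213
Verification: 1515² + 4988² = 2295225 + 24880144 = 27175369 = 5213² ✓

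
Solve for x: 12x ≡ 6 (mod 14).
x ≡ 4 (mod 7)

gcd(12, 14) = 2, which divides 6, so solutions exist.
Divide through by 2: 6x ≡ 3 (mod 7).
Find 6^(-1) mod 7 by the extended Euclidean algorithm:
7 = 1 × 6 + 1  ⟹  1 = (1)·7 + (-1)·6
So (-1)·6 ≡ 1 (mod 7), i.e. 6^(-1) ≡ -1 ≡ 6 (mod 7).
x ≡ 6 × 3 = 18 ≡ 4 (mod 7).
Check: 12 × 4 = 48 ≡ 6 (mod 14).
x ≡ 4 (mod 7), giving 2 solutions mod 14.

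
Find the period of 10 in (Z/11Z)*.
2

11 is prime, so ord(10) divides φ(11) = 10.
Divisors of 10: 1, 2, 5, 10.
Repeated squaring: 10^1 ≡ 10, 10^2 ≡ 1, 10^4 ≡ 1, 10^8 ≡ 1 (mod 11).
Test 10^d mod 11 for each divisor d in increasing order:
10^1 ≡ 10
10^2 ≡ 1  ← first divisor giving 1
The order is 2.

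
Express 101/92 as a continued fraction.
[1; 10, 4, 2]

Euclidean algorithm steps:
101 = 1 × 92 + 9
92 = 10 × 9 + 2
9 = 4 × 2 + 1
2 = 2 × 1 + 0
Continued fraction: [1; 10, 4, 2]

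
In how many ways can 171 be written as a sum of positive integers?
301384802048

p(n) counts ways to write n as a sum of positive integers (order ignored).
Euler's pentagonal recurrence: p(k) = p(k-1) + p(k-2) - p(k-5) - p(k-7) + p(k-12) + p(k-15) - ... (offsets j(3j∓1)/2, signs ++--, p(0)=1, p(<0)=0).
DP table for k = 0..170: p(0)=1, p(1)=1, p(2)=2, p(3)=3, p(4)=5, p(5)=7, p(6)=11, p(7)=15, p(8)=22, p(9)=30, p(10)=42, p(11)=56, p(12)=77, p(13)=101, p(14)=135, p(15)=176, p(16)=231, p(17)=297, p(18)=385, p(19)=490, p(20)=627, p(21)=792, p(22)=1002, p(23)=1255, p(24)=1575, p(25)=1958, p(26)=2436, p(27)=3010, p(28)=3718, p(29)=4565, p(30)=5604, p(31)=6842, p(32)=8349, p(33)=10143, p(34)=12310, p(35)=14883, p(36)=17977, p(37)=21637, p(38)=26015, p(39)=31185, p(40)=37338, p(41)=44583, p(42)=53174, p(43)=63261, p(44)=75175, p(45)=89134, p(46)=105558, p(47)=124754, p(48)=147273, p(49)=173525, p(50)=204226, p(51)=239943, p(52)=281589, p(53)=329931, p(54)=386155, p(55)=451276, p(56)=526823, p(57)=614154, p(58)=715220, p(59)=831820, p(60)=966467, p(61)=1121505, p(62)=1300156, p(63)=1505499, p(64)=1741630, p(65)=2012558, p(66)=2323520, p(67)=2679689, p(68)=3087735, p(69)=3554345, p(70)=4087968, p(71)=4697205, p(72)=5392783, p(73)=6185689, p(74)=7089500, p(75)=8118264, p(76)=9289091, p(77)=10619863, p(78)=12132164, p(79)=13848650, p(80)=15796476, p(81)=18004327, p(82)=20506255, p(83)=23338469, p(84)=26543660, p(85)=30167357, p(86)=34262962, p(87)=38887673, p(88)=44108109, p(89)=49995925, p(90)=56634173, p(91)=64112359, p(92)=72533807, p(93)=82010177, p(94)=92669720, p(95)=104651419, p(96)=118114304, p(97)=133230930, p(98)=150198136, p(99)=169229875, p(100)=190569292, p(101)=214481126, p(102)=241265379, p(103)=271248950, p(104)=304801365, p(105)=342325709, p(106)=384276336, p(107)=431149389, p(108)=483502844, p(109)=541946240, p(110)=607163746, p(111)=679903203, p(112)=761002156, p(113)=851376628, p(114)=952050665, p(115)=1064144451, p(116)=1188908248, p(117)=1327710076, p(118)=1482074143, p(119)=1653668665, p(120)=1844349560, p(121)=2056148051, p(122)=2291320912, p(123)=2552338241, p(124)=2841940500, p(125)=3163127352, p(126)=3519222692, p(127)=3913864295, p(128)=4351078600, p(129)=4835271870, p(130)=5371315400, p(131)=5964539504, p(132)=6620830889, p(133)=7346629512, p(134)=8149040695, p(135)=9035836076, p(136)=10015581680, p(137)=11097645016, p(138)=12292341831, p(139)=13610949895, p(140)=15065878135, p(141)=16670689208, p(142)=18440293320, p(143)=20390982757, p(144)=22540654445, p(145)=24908858009, p(146)=27517052599, p(147)=30388671978, p(148)=33549419497, p(149)=37027355200, p(150)=40853235313, p(151)=45060624582, p(152)=49686288421, p(153)=54770336324, p(154)=60356673280, p(155)=66493182097, p(156)=73232243759, p(157)=80630964769, p(158)=88751778802, p(159)=97662728555, p(160)=107438159466, p(161)=118159068427, p(162)=129913904637, p(163)=142798995930, p(164)=156919475295, p(165)=172389800255, p(166)=189334822579, p(167)=207890420102, p(168)=228204732751, p(169)=250438925115, p(170)=274768617130.
Final step: p(171) = p(170) + p(169) - p(166) - p(164) + p(159) + p(156) - p(149) - p(145) + p(136) + p(131) - p(120) - p(114) + p(101) + p(94) - p(79) - p(71) + p(54) + p(45) - p(26) - p(16)
= 274768617130 + 250438925115 - 189334822579 - 156919475295 + 97662728555 + 73232243759 - 37027355200 - 24908858009 + 10015581680 + 5964539504 - 1844349560 - 952050665 + 214481126 + 92669720 - 13848650 - 4697205 + 386155 + 89134 - 2436 - 231
= 301384802048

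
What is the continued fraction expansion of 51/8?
[6; 2, 1, 2]

Euclidean algorithm steps:
51 = 6 × 8 + 3
8 = 2 × 3 + 2
3 = 1 × 2 + 1
2 = 2 × 1 + 0
Continued fraction: [6; 2, 1, 2]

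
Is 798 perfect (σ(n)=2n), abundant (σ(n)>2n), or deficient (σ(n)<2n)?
abundant

Proper divisors of 798: sum = 1 + 2 + 3 + 6 + 7 + 14 + 19 + 21 + 38 + 42 + 57 + 114 + 133 + 266 + 399 = 1122
Since 1122 > 798, 798 is abundant.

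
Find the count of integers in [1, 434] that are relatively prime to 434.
180

434 = 2 × 7 × 31
φ(n) = n × ∏(1 - 1/p) for each prime p dividing n
φ(434) = 434 × (1 - 1/2) × (1 - 1/7) × (1 - 1/31) = 180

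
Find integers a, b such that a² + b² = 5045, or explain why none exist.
2² + 71² (a=2, b=71)

Factorization: 5045 = 5 × 1009
By Fermat: n is sum of two squares iff every prime p ≡ 3 (mod 4) appears to even power.
All primes ≡ 3 (mod 4) appear to even power.
Search a = 0, 1, 2, … for 5045 - a² a perfect square: first hit at a = 2: 5045 - 4 = 5041 = 71².
5045 = 2² + 71² = 4 + 5041 ✓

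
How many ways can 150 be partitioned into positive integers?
40853235313

p(n) counts ways to write n as a sum of positive integers (order ignored).
Euler's pentagonal recurrence: p(k) = p(k-1) + p(k-2) - p(k-5) - p(k-7) + p(k-12) + p(k-15) - ... (offsets j(3j∓1)/2, signs ++--, p(0)=1, p(<0)=0).
DP table for k = 0..149: p(0)=1, p(1)=1, p(2)=2, p(3)=3, p(4)=5, p(5)=7, p(6)=11, p(7)=15, p(8)=22, p(9)=30, p(10)=42, p(11)=56, p(12)=77, p(13)=101, p(14)=135, p(15)=176, p(16)=231, p(17)=297, p(18)=385, p(19)=490, p(20)=627, p(21)=792, p(22)=1002, p(23)=1255, p(24)=1575, p(25)=1958, p(26)=2436, p(27)=3010, p(28)=3718, p(29)=4565, p(30)=5604, p(31)=6842, p(32)=8349, p(33)=10143, p(34)=12310, p(35)=14883, p(36)=17977, p(37)=21637, p(38)=26015, p(39)=31185, p(40)=37338, p(41)=44583, p(42)=53174, p(43)=63261, p(44)=75175, p(45)=89134, p(46)=105558, p(47)=124754, p(48)=147273, p(49)=173525, p(50)=204226, p(51)=239943, p(52)=281589, p(53)=329931, p(54)=386155, p(55)=451276, p(56)=526823, p(57)=614154, p(58)=715220, p(59)=831820, p(60)=966467, p(61)=1121505, p(62)=1300156, p(63)=1505499, p(64)=1741630, p(65)=2012558, p(66)=2323520, p(67)=2679689, p(68)=3087735, p(69)=3554345, p(70)=4087968, p(71)=4697205, p(72)=5392783, p(73)=6185689, p(74)=7089500, p(75)=8118264, p(76)=9289091, p(77)=10619863, p(78)=12132164, p(79)=13848650, p(80)=15796476, p(81)=18004327, p(82)=20506255, p(83)=23338469, p(84)=26543660, p(85)=30167357, p(86)=34262962, p(87)=38887673, p(88)=44108109, p(89)=49995925, p(90)=56634173, p(91)=64112359, p(92)=72533807, p(93)=82010177, p(94)=92669720, p(95)=104651419, p(96)=118114304, p(97)=133230930, p(98)=150198136, p(99)=169229875, p(100)=190569292, p(101)=214481126, p(102)=241265379, p(103)=271248950, p(104)=304801365, p(105)=342325709, p(106)=384276336, p(107)=431149389, p(108)=483502844, p(109)=541946240, p(110)=607163746, p(111)=679903203, p(112)=761002156, p(113)=851376628, p(114)=952050665, p(115)=1064144451, p(116)=1188908248, p(117)=1327710076, p(118)=1482074143, p(119)=1653668665, p(120)=1844349560, p(121)=2056148051, p(122)=2291320912, p(123)=2552338241, p(124)=2841940500, p(125)=3163127352, p(126)=3519222692, p(127)=3913864295, p(128)=4351078600, p(129)=4835271870, p(130)=5371315400, p(131)=5964539504, p(132)=6620830889, p(133)=7346629512, p(134)=8149040695, p(135)=9035836076, p(136)=10015581680, p(137)=11097645016, p(138)=12292341831, p(139)=13610949895, p(140)=15065878135, p(141)=16670689208, p(142)=18440293320, p(143)=20390982757, p(144)=22540654445, p(145)=24908858009, p(146)=27517052599, p(147)=30388671978, p(148)=33549419497, p(149)=37027355200.
Final step: p(150) = p(149) + p(148) - p(145) - p(143) + p(138) + p(135) - p(128) - p(124) + p(115) + p(110) - p(99) - p(93) + p(80) + p(73) - p(58) - p(50) + p(33) + p(24) - p(5)
= 37027355200 + 33549419497 - 24908858009 - 20390982757 + 12292341831 + 9035836076 - 4351078600 - 2841940500 + 1064144451 + 607163746 - 169229875 - 82010177 + 15796476 + 6185689 - 715220 - 204226 + 10143 + 1575 - 7
= 40853235313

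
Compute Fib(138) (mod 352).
120

Matrix identity: Q^n = [[F_(n+1), F_n], [F_n, F_(n-1)]] with Q = [[1,1],[1,0]].
n = 138 = 10001010₂. Square-and-multiply, entries mod 352:
Q^1 = [[1,1],[1,0]]
Q^2 = (Q^1)² = [[2,1],[1,1]]
Q^4 = (Q^2)² = [[5,3],[3,2]]
Q^8 = (Q^4)² = [[34,21],[21,13]]
Q^17 = (Q^8)²·Q = [[120,189],[189,283]]
Q^34 = (Q^17)² = [[137,135],[135,2]]
Q^69 = (Q^34)²·Q = [[143,34],[34,109]]
Q^138 = (Q^69)² = [[133,120],[120,13]]
F_138 mod 352 = Q^138[0][1] = 120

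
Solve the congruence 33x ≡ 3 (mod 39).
x ≡ 6 (mod 13)

gcd(33, 39) = 3, which divides 3, so solutions exist.
Divide through by 3: 11x ≡ 1 (mod 13).
Find 11^(-1) mod 13 by the extended Euclidean algorithm:
13 = 1 × 11 + 2  ⟹  2 = (1)·13 + (-1)·11
11 = 5 × 2 + 1  ⟹  1 = (-5)·13 + (6)·11
So (6)·11 ≡ 1 (mod 13), i.e. 11^(-1) ≡ 6 (mod 13).
x ≡ 6 × 1 = 6 ≡ 6 (mod 13).
Check: 33 × 6 = 198 ≡ 3 (mod 39).
x ≡ 6 (mod 13), giving 3 solutions mod 39.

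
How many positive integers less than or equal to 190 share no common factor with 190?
72

190 = 2 × 5 × 19
φ(n) = n × ∏(1 - 1/p) for each prime p dividing n
φ(190) = 190 × (1 - 1/2) × (1 - 1/5) × (1 - 1/19) = 72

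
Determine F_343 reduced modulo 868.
853

Matrix identity: Q^n = [[F_(n+1), F_n], [F_n, F_(n-1)]] with Q = [[1,1],[1,0]].
n = 343 = 101010111₂. Square-and-multiply, entries mod 868:
Q^1 = [[1,1],[1,0]]
Q^2 = (Q^1)² = [[2,1],[1,1]]
Q^5 = (Q^2)²·Q = [[8,5],[5,3]]
Q^10 = (Q^5)² = [[89,55],[55,34]]
Q^21 = (Q^10)²·Q = [[351,530],[530,689]]
Q^42 = (Q^21)² = [[481,20],[20,461]]
Q^85 = (Q^42)²·Q = [[617,5],[5,612]]
Q^171 = (Q^85)²·Q = [[599,530],[530,69]]
Q^343 = (Q^171)²·Q = [[749,853],[853,764]]
F_343 mod 868 = Q^343[0][1] = 853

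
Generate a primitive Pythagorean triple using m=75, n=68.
(1001, 10200, 10249)

Euclid's formula: a = m² - n², b = 2mn, c = m² + n²
m = 75, n = 68
a = 75² - 68² = 5625 - 4624 = 1001
b = 2 × 75 × 68 = 10200
c = 75² + 68² = 5625 + 4624 = 10249
Verification: 1001² + 10200² = 1002001 + 104040000 = 105042001 = 10249² ✓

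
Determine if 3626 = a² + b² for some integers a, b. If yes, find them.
35² + 49² (a=35, b=49)

Factorization: 3626 = 2 × 7^2 × 37
By Fermat: n is sum of two squares iff every prime p ≡ 3 (mod 4) appears to even power.
All primes ≡ 3 (mod 4) appear to even power.
Search a = 0, 1, 2, … for 3626 - a² a perfect square: first hit at a = 35: 3626 - 1225 = 2401 = 49².
3626 = 35² + 49² = 1225 + 2401 ✓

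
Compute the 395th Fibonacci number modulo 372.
5

Matrix identity: Q^n = [[F_(n+1), F_n], [F_n, F_(n-1)]] with Q = [[1,1],[1,0]].
n = 395 = 110001011₂. Square-and-multiply, entries mod 372:
Q^1 = [[1,1],[1,0]]
Q^3 = (Q^1)²·Q = [[3,2],[2,1]]
Q^6 = (Q^3)² = [[13,8],[8,5]]
Q^12 = (Q^6)² = [[233,144],[144,89]]
Q^24 = (Q^12)² = [[253,240],[240,13]]
Q^49 = (Q^24)²·Q = [[193,337],[337,228]]
Q^98 = (Q^49)² = [[158,145],[145,13]]
Q^197 = (Q^98)²·Q = [[104,233],[233,243]]
Q^395 = (Q^197)²·Q = [[132,5],[5,127]]
F_395 mod 372 = Q^395[0][1] = 5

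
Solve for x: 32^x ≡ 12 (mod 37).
20

Baby-step giant-step with step n = ⌈√37⌉ = 7.
Baby steps 32^j mod 37 (j:value) for j=0..6: 0:1, 1:32, 2:25, 3:23, 4:33, 5:20, 6:11.
Giant-step multiplier: 32^(-7) ≡ 32^(36-7) = 32^29 ≡ 2 (mod 37).
Giant steps γ_i = 12·2^i mod 37: γ_0=12, γ_1=24, γ_2=11 (in table at j=6).
x = i·n + j = 2·7 + 6 = 20.
Check: 32^20 ≡ 12 (mod 37).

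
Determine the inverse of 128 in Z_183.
173

gcd(128, 183) = 1, so the inverse exists.
Extended Euclidean algorithm on (183, 128):
183 = 1 × 128 + 55  ⟹  55 = (1)·183 + (-1)·128
128 = 2 × 55 + 18  ⟹  18 = (-2)·183 + (3)·128
55 = 3 × 18 + 1  ⟹  1 = (7)·183 + (-10)·128
So (-10)·128 ≡ 1 (mod 183), i.e. 128^(-1) ≡ -10 ≡ 173 (mod 183).
Check: 128 × 173 = 22144 ≡ 1 (mod 183)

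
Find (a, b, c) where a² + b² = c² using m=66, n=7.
(4307, 924, 4405)

Euclid's formula: a = m² - n², b = 2mn, c = m² + n²
m = 66, n = 7
a = 66² - 7² = 4356 - 49 = 4307
b = 2 × 66 × 7 = 924
c = 66² + 7² = 4356 + 49 = 4405
Verification: 4307² + 924² = 18550249 + 853776 = 19404025 = 4405² ✓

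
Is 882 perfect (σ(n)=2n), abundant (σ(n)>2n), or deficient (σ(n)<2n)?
abundant

Proper divisors of 882: sum = 1 + 2 + 3 + 6 + 7 + 9 + 14 + 18 + ... + 126 + 147 + 294 + 441 (17 divisors) = 1341
Since 1341 > 882, 882 is abundant.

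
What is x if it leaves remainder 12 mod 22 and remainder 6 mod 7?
34

Using Chinese Remainder Theorem:
M = 22 × 7 = 154
M1 = 7, M2 = 22
y1 = 7^(-1) mod 22 = 19
y2 = 22^(-1) mod 7 = 1
x = (12×7×19 + 6×22×1) mod 154 = 34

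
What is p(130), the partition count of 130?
5371315400

p(n) counts ways to write n as a sum of positive integers (order ignored).
Euler's pentagonal recurrence: p(k) = p(k-1) + p(k-2) - p(k-5) - p(k-7) + p(k-12) + p(k-15) - ... (offsets j(3j∓1)/2, signs ++--, p(0)=1, p(<0)=0).
DP table for k = 0..129: p(0)=1, p(1)=1, p(2)=2, p(3)=3, p(4)=5, p(5)=7, p(6)=11, p(7)=15, p(8)=22, p(9)=30, p(10)=42, p(11)=56, p(12)=77, p(13)=101, p(14)=135, p(15)=176, p(16)=231, p(17)=297, p(18)=385, p(19)=490, p(20)=627, p(21)=792, p(22)=1002, p(23)=1255, p(24)=1575, p(25)=1958, p(26)=2436, p(27)=3010, p(28)=3718, p(29)=4565, p(30)=5604, p(31)=6842, p(32)=8349, p(33)=10143, p(34)=12310, p(35)=14883, p(36)=17977, p(37)=21637, p(38)=26015, p(39)=31185, p(40)=37338, p(41)=44583, p(42)=53174, p(43)=63261, p(44)=75175, p(45)=89134, p(46)=105558, p(47)=124754, p(48)=147273, p(49)=173525, p(50)=204226, p(51)=239943, p(52)=281589, p(53)=329931, p(54)=386155, p(55)=451276, p(56)=526823, p(57)=614154, p(58)=715220, p(59)=831820, p(60)=966467, p(61)=1121505, p(62)=1300156, p(63)=1505499, p(64)=1741630, p(65)=2012558, p(66)=2323520, p(67)=2679689, p(68)=3087735, p(69)=3554345, p(70)=4087968, p(71)=4697205, p(72)=5392783, p(73)=6185689, p(74)=7089500, p(75)=8118264, p(76)=9289091, p(77)=10619863, p(78)=12132164, p(79)=13848650, p(80)=15796476, p(81)=18004327, p(82)=20506255, p(83)=23338469, p(84)=26543660, p(85)=30167357, p(86)=34262962, p(87)=38887673, p(88)=44108109, p(89)=49995925, p(90)=56634173, p(91)=64112359, p(92)=72533807, p(93)=82010177, p(94)=92669720, p(95)=104651419, p(96)=118114304, p(97)=133230930, p(98)=150198136, p(99)=169229875, p(100)=190569292, p(101)=214481126, p(102)=241265379, p(103)=271248950, p(104)=304801365, p(105)=342325709, p(106)=384276336, p(107)=431149389, p(108)=483502844, p(109)=541946240, p(110)=607163746, p(111)=679903203, p(112)=761002156, p(113)=851376628, p(114)=952050665, p(115)=1064144451, p(116)=1188908248, p(117)=1327710076, p(118)=1482074143, p(119)=1653668665, p(120)=1844349560, p(121)=2056148051, p(122)=2291320912, p(123)=2552338241, p(124)=2841940500, p(125)=3163127352, p(126)=3519222692, p(127)=3913864295, p(128)=4351078600, p(129)=4835271870.
Final step: p(130) = p(129) + p(128) - p(125) - p(123) + p(118) + p(115) - p(108) - p(104) + p(95) + p(90) - p(79) - p(73) + p(60) + p(53) - p(38) - p(30) + p(13) + p(4)
= 4835271870 + 4351078600 - 3163127352 - 2552338241 + 1482074143 + 1064144451 - 483502844 - 304801365 + 104651419 + 56634173 - 13848650 - 6185689 + 966467 + 329931 - 26015 - 5604 + 101 + 5
= 5371315400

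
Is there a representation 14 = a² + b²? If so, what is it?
Not possible

Factorization: 14 = 2 × 7
By Fermat: n is sum of two squares iff every prime p ≡ 3 (mod 4) appears to even power.
Prime(s) ≡ 3 (mod 4) with odd exponent: [(7, 1)]
Therefore 14 cannot be expressed as a² + b².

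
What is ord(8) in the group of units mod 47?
23

47 is prime, so ord(8) divides φ(47) = 46.
Divisors of 46: 1, 2, 23, 46.
Repeated squaring: 8^1 ≡ 8, 8^2 ≡ 17, 8^4 ≡ 7, 8^8 ≡ 2, 8^16 ≡ 4, 8^32 ≡ 16 (mod 47).
Test 8^d mod 47 for each divisor d in increasing order:
8^1 ≡ 8
8^2 ≡ 17
8^23 = 8^16·8^4·8^2·8^1 ≡ 1  ← first divisor giving 1
The order is 23.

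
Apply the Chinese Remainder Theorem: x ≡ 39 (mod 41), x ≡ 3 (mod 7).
80

Using Chinese Remainder Theorem:
M = 41 × 7 = 287
M1 = 7, M2 = 41
y1 = 7^(-1) mod 41 = 6
y2 = 41^(-1) mod 7 = 6
x = (39×7×6 + 3×41×6) mod 287 = 80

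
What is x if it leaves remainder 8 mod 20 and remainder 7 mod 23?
168

Using Chinese Remainder Theorem:
M = 20 × 23 = 460
M1 = 23, M2 = 20
y1 = 23^(-1) mod 20 = 7
y2 = 20^(-1) mod 23 = 15
x = (8×23×7 + 7×20×15) mod 460 = 168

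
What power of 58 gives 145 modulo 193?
172

Baby-step giant-step with step n = ⌈√193⌉ = 14.
Baby steps 58^j mod 193 (j:value) for j=0..13: 0:1, 1:58, 2:83, 3:182, 4:134, 5:52, 6:121, 7:70, 8:7, 9:20, 10:2, 11:116, 12:166, 13:171.
Giant-step multiplier: 58^(-14) ≡ 58^(192-14) = 58^178 ≡ 175 (mod 193).
Giant steps γ_i = 145·175^i mod 193: γ_0=145, γ_1=92, γ_2=81, γ_3=86, γ_4=189, γ_5=72, γ_6=55, γ_7=168, γ_8=64, γ_9=6, γ_10=85, γ_11=14, γ_12=134 (in table at j=4).
x = i·n + j = 12·14 + 4 = 172.
Check: 58^172 ≡ 145 (mod 193).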